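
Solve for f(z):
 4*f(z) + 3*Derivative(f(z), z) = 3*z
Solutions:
 f(z) = C1*exp(-4*z/3) + 3*z/4 - 9/16


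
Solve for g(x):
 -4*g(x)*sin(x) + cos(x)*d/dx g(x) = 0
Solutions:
 g(x) = C1/cos(x)^4


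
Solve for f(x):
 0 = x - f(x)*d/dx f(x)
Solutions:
 f(x) = -sqrt(C1 + x^2)
 f(x) = sqrt(C1 + x^2)


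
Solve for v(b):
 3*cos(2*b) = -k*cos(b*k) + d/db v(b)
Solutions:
 v(b) = C1 + 3*sin(2*b)/2 + sin(b*k)


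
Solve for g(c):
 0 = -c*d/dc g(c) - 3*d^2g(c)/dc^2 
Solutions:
 g(c) = C1 + C2*erf(sqrt(6)*c/6)


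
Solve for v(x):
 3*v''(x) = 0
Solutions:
 v(x) = C1 + C2*x


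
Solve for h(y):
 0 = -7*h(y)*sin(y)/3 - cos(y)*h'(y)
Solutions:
 h(y) = C1*cos(y)^(7/3)


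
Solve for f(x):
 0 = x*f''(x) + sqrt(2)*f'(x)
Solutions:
 f(x) = C1 + C2*x^(1 - sqrt(2))


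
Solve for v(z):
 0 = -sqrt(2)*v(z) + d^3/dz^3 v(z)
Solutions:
 v(z) = C3*exp(2^(1/6)*z) + (C1*sin(2^(1/6)*sqrt(3)*z/2) + C2*cos(2^(1/6)*sqrt(3)*z/2))*exp(-2^(1/6)*z/2)


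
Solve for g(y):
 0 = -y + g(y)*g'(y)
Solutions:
 g(y) = -sqrt(C1 + y^2)
 g(y) = sqrt(C1 + y^2)


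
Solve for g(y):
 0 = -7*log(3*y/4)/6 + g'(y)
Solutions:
 g(y) = C1 + 7*y*log(y)/6 - 7*y*log(2)/3 - 7*y/6 + 7*y*log(3)/6


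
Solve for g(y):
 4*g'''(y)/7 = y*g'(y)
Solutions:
 g(y) = C1 + Integral(C2*airyai(14^(1/3)*y/2) + C3*airybi(14^(1/3)*y/2), y)


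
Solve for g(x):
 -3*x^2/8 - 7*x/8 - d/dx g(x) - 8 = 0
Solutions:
 g(x) = C1 - x^3/8 - 7*x^2/16 - 8*x


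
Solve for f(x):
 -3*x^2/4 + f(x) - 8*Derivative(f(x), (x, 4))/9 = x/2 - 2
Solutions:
 f(x) = C1*exp(-2^(1/4)*sqrt(3)*x/2) + C2*exp(2^(1/4)*sqrt(3)*x/2) + C3*sin(2^(1/4)*sqrt(3)*x/2) + C4*cos(2^(1/4)*sqrt(3)*x/2) + 3*x^2/4 + x/2 - 2


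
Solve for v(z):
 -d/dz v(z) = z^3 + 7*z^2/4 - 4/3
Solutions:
 v(z) = C1 - z^4/4 - 7*z^3/12 + 4*z/3


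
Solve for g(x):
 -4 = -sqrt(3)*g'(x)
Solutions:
 g(x) = C1 + 4*sqrt(3)*x/3


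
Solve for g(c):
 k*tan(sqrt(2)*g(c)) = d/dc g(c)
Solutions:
 g(c) = sqrt(2)*(pi - asin(C1*exp(sqrt(2)*c*k)))/2
 g(c) = sqrt(2)*asin(C1*exp(sqrt(2)*c*k))/2


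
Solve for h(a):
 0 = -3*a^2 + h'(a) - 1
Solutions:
 h(a) = C1 + a^3 + a


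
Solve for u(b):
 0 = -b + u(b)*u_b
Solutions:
 u(b) = -sqrt(C1 + b^2)
 u(b) = sqrt(C1 + b^2)


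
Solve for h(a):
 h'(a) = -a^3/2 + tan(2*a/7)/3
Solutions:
 h(a) = C1 - a^4/8 - 7*log(cos(2*a/7))/6


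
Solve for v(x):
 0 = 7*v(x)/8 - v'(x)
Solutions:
 v(x) = C1*exp(7*x/8)


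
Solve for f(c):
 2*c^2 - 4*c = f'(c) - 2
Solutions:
 f(c) = C1 + 2*c^3/3 - 2*c^2 + 2*c


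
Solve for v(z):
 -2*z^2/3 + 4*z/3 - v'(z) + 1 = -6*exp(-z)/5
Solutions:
 v(z) = C1 - 2*z^3/9 + 2*z^2/3 + z - 6*exp(-z)/5


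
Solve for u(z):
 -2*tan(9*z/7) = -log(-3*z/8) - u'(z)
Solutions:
 u(z) = C1 - z*log(-z) - z*log(3) + z + 3*z*log(2) - 14*log(cos(9*z/7))/9


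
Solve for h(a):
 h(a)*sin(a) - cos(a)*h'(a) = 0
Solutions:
 h(a) = C1/cos(a)


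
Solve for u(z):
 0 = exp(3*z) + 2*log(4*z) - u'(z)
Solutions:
 u(z) = C1 + 2*z*log(z) + 2*z*(-1 + 2*log(2)) + exp(3*z)/3


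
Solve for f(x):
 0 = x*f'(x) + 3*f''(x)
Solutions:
 f(x) = C1 + C2*erf(sqrt(6)*x/6)


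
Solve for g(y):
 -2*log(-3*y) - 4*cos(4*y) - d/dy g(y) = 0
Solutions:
 g(y) = C1 - 2*y*log(-y) - 2*y*log(3) + 2*y - sin(4*y)


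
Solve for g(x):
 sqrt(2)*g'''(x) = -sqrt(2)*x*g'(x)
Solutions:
 g(x) = C1 + Integral(C2*airyai(-x) + C3*airybi(-x), x)


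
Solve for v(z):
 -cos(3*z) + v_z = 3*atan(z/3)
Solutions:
 v(z) = C1 + 3*z*atan(z/3) - 9*log(z^2 + 9)/2 + sin(3*z)/3


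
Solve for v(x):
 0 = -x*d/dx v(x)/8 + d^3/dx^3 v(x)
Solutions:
 v(x) = C1 + Integral(C2*airyai(x/2) + C3*airybi(x/2), x)


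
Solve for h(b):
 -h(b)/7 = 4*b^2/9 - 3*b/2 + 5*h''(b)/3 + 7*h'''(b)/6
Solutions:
 h(b) = C1*exp(b*(-20 + 100/(9*sqrt(17969) + 1567)^(1/3) + (9*sqrt(17969) + 1567)^(1/3))/42)*sin(sqrt(3)*b*(-(9*sqrt(17969) + 1567)^(1/3) + 100/(9*sqrt(17969) + 1567)^(1/3))/42) + C2*exp(b*(-20 + 100/(9*sqrt(17969) + 1567)^(1/3) + (9*sqrt(17969) + 1567)^(1/3))/42)*cos(sqrt(3)*b*(-(9*sqrt(17969) + 1567)^(1/3) + 100/(9*sqrt(17969) + 1567)^(1/3))/42) + C3*exp(-b*(100/(9*sqrt(17969) + 1567)^(1/3) + 10 + (9*sqrt(17969) + 1567)^(1/3))/21) - 28*b^2/9 + 21*b/2 + 1960/27


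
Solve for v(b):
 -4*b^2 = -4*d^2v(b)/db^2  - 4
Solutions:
 v(b) = C1 + C2*b + b^4/12 - b^2/2


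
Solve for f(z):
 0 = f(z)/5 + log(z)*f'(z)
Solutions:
 f(z) = C1*exp(-li(z)/5)


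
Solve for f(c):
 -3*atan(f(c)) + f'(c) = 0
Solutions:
 Integral(1/atan(_y), (_y, f(c))) = C1 + 3*c


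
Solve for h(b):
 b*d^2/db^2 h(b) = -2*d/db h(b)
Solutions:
 h(b) = C1 + C2/b


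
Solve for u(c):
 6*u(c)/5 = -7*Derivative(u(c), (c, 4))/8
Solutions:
 u(c) = (C1*sin(sqrt(2)*3^(1/4)*35^(3/4)*c/35) + C2*cos(sqrt(2)*3^(1/4)*35^(3/4)*c/35))*exp(-sqrt(2)*3^(1/4)*35^(3/4)*c/35) + (C3*sin(sqrt(2)*3^(1/4)*35^(3/4)*c/35) + C4*cos(sqrt(2)*3^(1/4)*35^(3/4)*c/35))*exp(sqrt(2)*3^(1/4)*35^(3/4)*c/35)


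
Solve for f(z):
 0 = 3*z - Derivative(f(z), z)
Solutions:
 f(z) = C1 + 3*z^2/2


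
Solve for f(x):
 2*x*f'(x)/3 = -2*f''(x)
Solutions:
 f(x) = C1 + C2*erf(sqrt(6)*x/6)


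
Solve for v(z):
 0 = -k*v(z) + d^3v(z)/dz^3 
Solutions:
 v(z) = C1*exp(k^(1/3)*z) + C2*exp(k^(1/3)*z*(-1 + sqrt(3)*I)/2) + C3*exp(-k^(1/3)*z*(1 + sqrt(3)*I)/2)


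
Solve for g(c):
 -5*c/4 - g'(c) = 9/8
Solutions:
 g(c) = C1 - 5*c^2/8 - 9*c/8


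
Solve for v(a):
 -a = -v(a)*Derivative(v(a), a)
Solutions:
 v(a) = -sqrt(C1 + a^2)
 v(a) = sqrt(C1 + a^2)


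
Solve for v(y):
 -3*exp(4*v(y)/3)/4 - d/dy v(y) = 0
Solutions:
 v(y) = 3*log(-(1/(C1 + 3*y))^(1/4)) + 3*log(3)/4
 v(y) = 3*log(1/(C1 + 3*y))/4 + 3*log(3)/4
 v(y) = 3*log(-I*(1/(C1 + 3*y))^(1/4)) + 3*log(3)/4
 v(y) = 3*log(I*(1/(C1 + 3*y))^(1/4)) + 3*log(3)/4


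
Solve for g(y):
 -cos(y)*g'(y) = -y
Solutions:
 g(y) = C1 + Integral(y/cos(y), y)


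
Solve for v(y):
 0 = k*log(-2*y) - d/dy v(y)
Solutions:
 v(y) = C1 + k*y*log(-y) + k*y*(-1 + log(2))


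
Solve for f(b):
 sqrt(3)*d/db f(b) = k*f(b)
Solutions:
 f(b) = C1*exp(sqrt(3)*b*k/3)


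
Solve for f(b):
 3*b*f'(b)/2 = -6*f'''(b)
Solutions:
 f(b) = C1 + Integral(C2*airyai(-2^(1/3)*b/2) + C3*airybi(-2^(1/3)*b/2), b)


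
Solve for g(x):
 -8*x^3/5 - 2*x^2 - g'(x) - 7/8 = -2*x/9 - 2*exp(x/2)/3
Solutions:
 g(x) = C1 - 2*x^4/5 - 2*x^3/3 + x^2/9 - 7*x/8 + 4*exp(x/2)/3


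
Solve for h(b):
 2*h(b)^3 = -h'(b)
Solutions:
 h(b) = -sqrt(2)*sqrt(-1/(C1 - 2*b))/2
 h(b) = sqrt(2)*sqrt(-1/(C1 - 2*b))/2


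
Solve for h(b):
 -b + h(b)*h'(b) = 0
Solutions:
 h(b) = -sqrt(C1 + b^2)
 h(b) = sqrt(C1 + b^2)


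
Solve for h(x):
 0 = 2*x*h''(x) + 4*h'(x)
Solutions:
 h(x) = C1 + C2/x


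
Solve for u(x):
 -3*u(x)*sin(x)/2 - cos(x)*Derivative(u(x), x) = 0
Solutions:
 u(x) = C1*cos(x)^(3/2)


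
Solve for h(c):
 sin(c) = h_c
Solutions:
 h(c) = C1 - cos(c)


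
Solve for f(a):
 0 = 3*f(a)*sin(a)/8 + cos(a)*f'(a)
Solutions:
 f(a) = C1*cos(a)^(3/8)


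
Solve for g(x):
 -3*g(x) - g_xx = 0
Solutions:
 g(x) = C1*sin(sqrt(3)*x) + C2*cos(sqrt(3)*x)


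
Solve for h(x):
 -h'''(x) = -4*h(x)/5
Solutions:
 h(x) = C3*exp(10^(2/3)*x/5) + (C1*sin(10^(2/3)*sqrt(3)*x/10) + C2*cos(10^(2/3)*sqrt(3)*x/10))*exp(-10^(2/3)*x/10)


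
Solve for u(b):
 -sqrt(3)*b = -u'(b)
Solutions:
 u(b) = C1 + sqrt(3)*b^2/2


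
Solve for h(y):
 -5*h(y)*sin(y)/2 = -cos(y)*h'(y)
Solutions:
 h(y) = C1/cos(y)^(5/2)


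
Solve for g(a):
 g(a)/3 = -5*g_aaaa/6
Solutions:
 g(a) = (C1*sin(10^(3/4)*a/10) + C2*cos(10^(3/4)*a/10))*exp(-10^(3/4)*a/10) + (C3*sin(10^(3/4)*a/10) + C4*cos(10^(3/4)*a/10))*exp(10^(3/4)*a/10)


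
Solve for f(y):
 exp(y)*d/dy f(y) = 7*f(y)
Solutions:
 f(y) = C1*exp(-7*exp(-y))


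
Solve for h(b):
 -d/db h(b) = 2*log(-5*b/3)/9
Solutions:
 h(b) = C1 - 2*b*log(-b)/9 + 2*b*(-log(5) + 1 + log(3))/9


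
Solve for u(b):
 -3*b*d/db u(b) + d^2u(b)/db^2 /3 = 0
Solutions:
 u(b) = C1 + C2*erfi(3*sqrt(2)*b/2)


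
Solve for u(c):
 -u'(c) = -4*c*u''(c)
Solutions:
 u(c) = C1 + C2*c^(5/4)


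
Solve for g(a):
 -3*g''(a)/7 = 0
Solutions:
 g(a) = C1 + C2*a


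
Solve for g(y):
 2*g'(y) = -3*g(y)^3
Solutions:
 g(y) = -sqrt(-1/(C1 - 3*y))
 g(y) = sqrt(-1/(C1 - 3*y))


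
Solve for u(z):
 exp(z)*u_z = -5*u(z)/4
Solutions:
 u(z) = C1*exp(5*exp(-z)/4)


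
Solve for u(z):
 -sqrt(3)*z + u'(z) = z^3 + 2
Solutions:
 u(z) = C1 + z^4/4 + sqrt(3)*z^2/2 + 2*z


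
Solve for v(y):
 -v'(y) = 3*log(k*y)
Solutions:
 v(y) = C1 - 3*y*log(k*y) + 3*y


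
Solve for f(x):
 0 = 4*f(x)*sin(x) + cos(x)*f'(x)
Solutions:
 f(x) = C1*cos(x)^4


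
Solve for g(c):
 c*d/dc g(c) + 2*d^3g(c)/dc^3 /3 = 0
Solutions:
 g(c) = C1 + Integral(C2*airyai(-2^(2/3)*3^(1/3)*c/2) + C3*airybi(-2^(2/3)*3^(1/3)*c/2), c)


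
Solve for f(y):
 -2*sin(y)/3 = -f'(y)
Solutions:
 f(y) = C1 - 2*cos(y)/3


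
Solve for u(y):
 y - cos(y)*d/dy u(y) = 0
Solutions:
 u(y) = C1 + Integral(y/cos(y), y)


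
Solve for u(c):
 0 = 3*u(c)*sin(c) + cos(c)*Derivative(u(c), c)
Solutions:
 u(c) = C1*cos(c)^3


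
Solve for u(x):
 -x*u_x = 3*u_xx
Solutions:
 u(x) = C1 + C2*erf(sqrt(6)*x/6)


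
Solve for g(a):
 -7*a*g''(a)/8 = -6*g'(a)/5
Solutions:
 g(a) = C1 + C2*a^(83/35)


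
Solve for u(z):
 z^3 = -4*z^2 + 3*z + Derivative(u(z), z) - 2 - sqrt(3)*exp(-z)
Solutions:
 u(z) = C1 + z^4/4 + 4*z^3/3 - 3*z^2/2 + 2*z - sqrt(3)*exp(-z)


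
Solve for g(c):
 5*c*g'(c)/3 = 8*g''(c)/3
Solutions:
 g(c) = C1 + C2*erfi(sqrt(5)*c/4)


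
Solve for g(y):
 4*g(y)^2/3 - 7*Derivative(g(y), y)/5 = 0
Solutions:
 g(y) = -21/(C1 + 20*y)


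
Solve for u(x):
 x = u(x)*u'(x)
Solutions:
 u(x) = -sqrt(C1 + x^2)
 u(x) = sqrt(C1 + x^2)


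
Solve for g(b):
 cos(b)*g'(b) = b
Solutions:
 g(b) = C1 + Integral(b/cos(b), b)


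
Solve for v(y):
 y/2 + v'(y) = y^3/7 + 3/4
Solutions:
 v(y) = C1 + y^4/28 - y^2/4 + 3*y/4


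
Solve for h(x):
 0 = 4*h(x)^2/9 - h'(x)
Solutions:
 h(x) = -9/(C1 + 4*x)


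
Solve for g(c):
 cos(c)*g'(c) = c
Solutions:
 g(c) = C1 + Integral(c/cos(c), c)


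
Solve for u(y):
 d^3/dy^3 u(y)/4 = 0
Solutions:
 u(y) = C1 + C2*y + C3*y^2


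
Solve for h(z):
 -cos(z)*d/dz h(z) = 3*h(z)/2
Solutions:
 h(z) = C1*(sin(z) - 1)^(3/4)/(sin(z) + 1)^(3/4)


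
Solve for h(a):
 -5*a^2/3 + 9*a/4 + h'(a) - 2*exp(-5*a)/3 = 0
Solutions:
 h(a) = C1 + 5*a^3/9 - 9*a^2/8 - 2*exp(-5*a)/15


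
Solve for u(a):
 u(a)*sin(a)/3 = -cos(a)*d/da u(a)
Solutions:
 u(a) = C1*cos(a)^(1/3)


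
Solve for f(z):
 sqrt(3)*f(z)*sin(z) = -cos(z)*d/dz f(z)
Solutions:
 f(z) = C1*cos(z)^(sqrt(3))


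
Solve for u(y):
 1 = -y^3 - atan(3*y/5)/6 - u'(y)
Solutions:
 u(y) = C1 - y^4/4 - y*atan(3*y/5)/6 - y + 5*log(9*y^2 + 25)/36


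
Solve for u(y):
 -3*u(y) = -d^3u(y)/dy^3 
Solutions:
 u(y) = C3*exp(3^(1/3)*y) + (C1*sin(3^(5/6)*y/2) + C2*cos(3^(5/6)*y/2))*exp(-3^(1/3)*y/2)


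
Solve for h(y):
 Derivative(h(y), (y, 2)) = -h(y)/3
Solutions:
 h(y) = C1*sin(sqrt(3)*y/3) + C2*cos(sqrt(3)*y/3)


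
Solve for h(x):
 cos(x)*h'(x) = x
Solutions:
 h(x) = C1 + Integral(x/cos(x), x)


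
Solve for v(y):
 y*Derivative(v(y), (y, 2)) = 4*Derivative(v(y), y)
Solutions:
 v(y) = C1 + C2*y^5


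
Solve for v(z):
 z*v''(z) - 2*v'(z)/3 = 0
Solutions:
 v(z) = C1 + C2*z^(5/3)


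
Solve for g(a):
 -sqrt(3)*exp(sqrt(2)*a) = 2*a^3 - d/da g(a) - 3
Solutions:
 g(a) = C1 + a^4/2 - 3*a + sqrt(6)*exp(sqrt(2)*a)/2


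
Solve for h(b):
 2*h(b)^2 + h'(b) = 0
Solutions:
 h(b) = 1/(C1 + 2*b)


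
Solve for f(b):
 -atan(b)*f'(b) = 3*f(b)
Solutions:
 f(b) = C1*exp(-3*Integral(1/atan(b), b))


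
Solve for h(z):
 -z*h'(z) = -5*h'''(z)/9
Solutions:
 h(z) = C1 + Integral(C2*airyai(15^(2/3)*z/5) + C3*airybi(15^(2/3)*z/5), z)


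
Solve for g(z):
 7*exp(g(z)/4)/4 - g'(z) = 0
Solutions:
 g(z) = 4*log(-1/(C1 + 7*z)) + 16*log(2)


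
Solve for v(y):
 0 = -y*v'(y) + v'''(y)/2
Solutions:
 v(y) = C1 + Integral(C2*airyai(2^(1/3)*y) + C3*airybi(2^(1/3)*y), y)


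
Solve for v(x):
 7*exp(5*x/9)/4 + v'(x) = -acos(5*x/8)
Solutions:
 v(x) = C1 - x*acos(5*x/8) + sqrt(64 - 25*x^2)/5 - 63*exp(5*x/9)/20


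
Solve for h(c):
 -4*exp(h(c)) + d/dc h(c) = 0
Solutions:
 h(c) = log(-1/(C1 + 4*c))


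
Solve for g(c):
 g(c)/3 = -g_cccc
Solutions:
 g(c) = (C1*sin(sqrt(2)*3^(3/4)*c/6) + C2*cos(sqrt(2)*3^(3/4)*c/6))*exp(-sqrt(2)*3^(3/4)*c/6) + (C3*sin(sqrt(2)*3^(3/4)*c/6) + C4*cos(sqrt(2)*3^(3/4)*c/6))*exp(sqrt(2)*3^(3/4)*c/6)


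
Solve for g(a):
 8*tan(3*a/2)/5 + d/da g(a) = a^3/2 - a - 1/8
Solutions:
 g(a) = C1 + a^4/8 - a^2/2 - a/8 + 16*log(cos(3*a/2))/15


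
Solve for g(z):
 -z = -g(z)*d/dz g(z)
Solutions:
 g(z) = -sqrt(C1 + z^2)
 g(z) = sqrt(C1 + z^2)


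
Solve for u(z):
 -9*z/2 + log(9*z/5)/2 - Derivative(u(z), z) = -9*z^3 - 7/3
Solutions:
 u(z) = C1 + 9*z^4/4 - 9*z^2/4 + z*log(z)/2 - z*log(5)/2 + z*log(3) + 11*z/6


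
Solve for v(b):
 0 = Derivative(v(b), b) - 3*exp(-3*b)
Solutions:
 v(b) = C1 - exp(-3*b)


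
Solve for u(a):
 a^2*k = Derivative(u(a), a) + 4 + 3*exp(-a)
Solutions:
 u(a) = C1 + a^3*k/3 - 4*a + 3*exp(-a)


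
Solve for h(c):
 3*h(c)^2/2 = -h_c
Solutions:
 h(c) = 2/(C1 + 3*c)


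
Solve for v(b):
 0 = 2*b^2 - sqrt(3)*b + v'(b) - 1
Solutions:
 v(b) = C1 - 2*b^3/3 + sqrt(3)*b^2/2 + b


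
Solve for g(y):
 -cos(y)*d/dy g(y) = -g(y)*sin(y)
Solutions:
 g(y) = C1/cos(y)


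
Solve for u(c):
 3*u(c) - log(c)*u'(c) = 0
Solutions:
 u(c) = C1*exp(3*li(c))


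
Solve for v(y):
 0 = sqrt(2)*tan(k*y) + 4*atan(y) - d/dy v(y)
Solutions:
 v(y) = C1 + 4*y*atan(y) + sqrt(2)*Piecewise((-log(cos(k*y))/k, Ne(k, 0)), (0, True)) - 2*log(y^2 + 1)


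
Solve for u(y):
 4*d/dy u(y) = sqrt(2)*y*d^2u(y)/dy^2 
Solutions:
 u(y) = C1 + C2*y^(1 + 2*sqrt(2))


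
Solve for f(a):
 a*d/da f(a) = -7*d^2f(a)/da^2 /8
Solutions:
 f(a) = C1 + C2*erf(2*sqrt(7)*a/7)


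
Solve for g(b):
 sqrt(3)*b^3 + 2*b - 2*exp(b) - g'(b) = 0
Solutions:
 g(b) = C1 + sqrt(3)*b^4/4 + b^2 - 2*exp(b)


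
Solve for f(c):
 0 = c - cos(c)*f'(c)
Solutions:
 f(c) = C1 + Integral(c/cos(c), c)


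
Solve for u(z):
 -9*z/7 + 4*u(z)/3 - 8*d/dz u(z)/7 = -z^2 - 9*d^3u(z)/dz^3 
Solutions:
 u(z) = C1*exp(2^(1/3)*z*(4*2^(1/3)/(sqrt(191793)/441 + 1)^(1/3) + 21*(sqrt(191793)/441 + 1)^(1/3))/126)*sin(sqrt(3)*z*(-21*(2*sqrt(191793)/441 + 2)^(1/3) + 8/(2*sqrt(191793)/441 + 2)^(1/3))/126) + C2*exp(2^(1/3)*z*(4*2^(1/3)/(sqrt(191793)/441 + 1)^(1/3) + 21*(sqrt(191793)/441 + 1)^(1/3))/126)*cos(sqrt(3)*z*(-21*(2*sqrt(191793)/441 + 2)^(1/3) + 8/(2*sqrt(191793)/441 + 2)^(1/3))/126) + C3*exp(-2^(1/3)*z*(4*2^(1/3)/(sqrt(191793)/441 + 1)^(1/3) + 21*(sqrt(191793)/441 + 1)^(1/3))/63) - 3*z^2/4 - 9*z/28 - 27/98


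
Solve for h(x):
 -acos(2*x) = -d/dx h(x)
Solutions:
 h(x) = C1 + x*acos(2*x) - sqrt(1 - 4*x^2)/2


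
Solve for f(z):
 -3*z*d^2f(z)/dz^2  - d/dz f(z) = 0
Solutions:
 f(z) = C1 + C2*z^(2/3)


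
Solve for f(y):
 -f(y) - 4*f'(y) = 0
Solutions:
 f(y) = C1*exp(-y/4)


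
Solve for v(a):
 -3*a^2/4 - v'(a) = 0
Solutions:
 v(a) = C1 - a^3/4


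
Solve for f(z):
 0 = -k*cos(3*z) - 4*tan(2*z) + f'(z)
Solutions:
 f(z) = C1 + k*sin(3*z)/3 - 2*log(cos(2*z))


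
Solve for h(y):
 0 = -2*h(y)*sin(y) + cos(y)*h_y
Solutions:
 h(y) = C1/cos(y)^2


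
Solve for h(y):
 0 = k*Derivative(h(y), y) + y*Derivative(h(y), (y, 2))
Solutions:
 h(y) = C1 + y^(1 - re(k))*(C2*sin(log(y)*Abs(im(k))) + C3*cos(log(y)*im(k)))


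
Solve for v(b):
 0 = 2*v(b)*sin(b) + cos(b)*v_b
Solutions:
 v(b) = C1*cos(b)^2


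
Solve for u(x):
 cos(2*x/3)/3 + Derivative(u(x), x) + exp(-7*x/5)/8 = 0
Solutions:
 u(x) = C1 - sin(2*x/3)/2 + 5*exp(-7*x/5)/56


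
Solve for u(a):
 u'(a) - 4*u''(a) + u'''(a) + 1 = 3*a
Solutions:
 u(a) = C1 + C2*exp(a*(2 - sqrt(3))) + C3*exp(a*(sqrt(3) + 2)) + 3*a^2/2 + 11*a


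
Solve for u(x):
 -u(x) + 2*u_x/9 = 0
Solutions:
 u(x) = C1*exp(9*x/2)


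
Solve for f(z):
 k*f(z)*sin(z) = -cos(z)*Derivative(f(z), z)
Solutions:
 f(z) = C1*exp(k*log(cos(z)))


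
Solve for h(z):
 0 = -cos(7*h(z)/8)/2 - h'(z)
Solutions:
 z/2 - 4*log(sin(7*h(z)/8) - 1)/7 + 4*log(sin(7*h(z)/8) + 1)/7 = C1


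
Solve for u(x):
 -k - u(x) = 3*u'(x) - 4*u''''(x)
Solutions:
 u(x) = C1*exp(x*(-4 - (1 + 3*sqrt(57))^(1/3) + 8/(1 + 3*sqrt(57))^(1/3))/12)*sin(sqrt(3)*x*(8/(1 + 3*sqrt(57))^(1/3) + (1 + 3*sqrt(57))^(1/3))/12) + C2*exp(x*(-4 - (1 + 3*sqrt(57))^(1/3) + 8/(1 + 3*sqrt(57))^(1/3))/12)*cos(sqrt(3)*x*(8/(1 + 3*sqrt(57))^(1/3) + (1 + 3*sqrt(57))^(1/3))/12) + C3*exp(x) + C4*exp(x*(-8/(1 + 3*sqrt(57))^(1/3) - 2 + (1 + 3*sqrt(57))^(1/3))/6) - k


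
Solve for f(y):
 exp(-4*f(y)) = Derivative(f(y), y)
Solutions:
 f(y) = log(-I*(C1 + 4*y)^(1/4))
 f(y) = log(I*(C1 + 4*y)^(1/4))
 f(y) = log(-(C1 + 4*y)^(1/4))
 f(y) = log(C1 + 4*y)/4


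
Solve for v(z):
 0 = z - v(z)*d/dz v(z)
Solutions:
 v(z) = -sqrt(C1 + z^2)
 v(z) = sqrt(C1 + z^2)


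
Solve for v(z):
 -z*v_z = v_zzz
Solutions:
 v(z) = C1 + Integral(C2*airyai(-z) + C3*airybi(-z), z)


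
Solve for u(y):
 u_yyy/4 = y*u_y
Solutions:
 u(y) = C1 + Integral(C2*airyai(2^(2/3)*y) + C3*airybi(2^(2/3)*y), y)


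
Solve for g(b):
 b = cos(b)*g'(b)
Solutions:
 g(b) = C1 + Integral(b/cos(b), b)


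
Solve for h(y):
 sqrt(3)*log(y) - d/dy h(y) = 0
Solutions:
 h(y) = C1 + sqrt(3)*y*log(y) - sqrt(3)*y


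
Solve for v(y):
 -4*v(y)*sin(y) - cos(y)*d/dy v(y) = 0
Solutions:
 v(y) = C1*cos(y)^4


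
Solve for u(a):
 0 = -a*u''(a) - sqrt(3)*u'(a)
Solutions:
 u(a) = C1 + C2*a^(1 - sqrt(3))


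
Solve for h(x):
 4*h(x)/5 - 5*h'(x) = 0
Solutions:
 h(x) = C1*exp(4*x/25)


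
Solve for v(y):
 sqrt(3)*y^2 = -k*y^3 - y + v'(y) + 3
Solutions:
 v(y) = C1 + k*y^4/4 + sqrt(3)*y^3/3 + y^2/2 - 3*y


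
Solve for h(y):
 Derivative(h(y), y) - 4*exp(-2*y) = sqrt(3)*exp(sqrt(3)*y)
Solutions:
 h(y) = C1 + exp(sqrt(3)*y) - 2*exp(-2*y)


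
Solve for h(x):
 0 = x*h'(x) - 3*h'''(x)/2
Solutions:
 h(x) = C1 + Integral(C2*airyai(2^(1/3)*3^(2/3)*x/3) + C3*airybi(2^(1/3)*3^(2/3)*x/3), x)


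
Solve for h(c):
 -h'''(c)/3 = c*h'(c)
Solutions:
 h(c) = C1 + Integral(C2*airyai(-3^(1/3)*c) + C3*airybi(-3^(1/3)*c), c)


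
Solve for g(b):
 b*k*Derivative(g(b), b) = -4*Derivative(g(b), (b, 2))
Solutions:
 g(b) = Piecewise((-sqrt(2)*sqrt(pi)*C1*erf(sqrt(2)*b*sqrt(k)/4)/sqrt(k) - C2, (k > 0) | (k < 0)), (-C1*b - C2, True))


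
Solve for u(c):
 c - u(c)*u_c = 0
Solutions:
 u(c) = -sqrt(C1 + c^2)
 u(c) = sqrt(C1 + c^2)


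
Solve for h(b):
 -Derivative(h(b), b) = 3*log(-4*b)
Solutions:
 h(b) = C1 - 3*b*log(-b) + 3*b*(1 - 2*log(2))


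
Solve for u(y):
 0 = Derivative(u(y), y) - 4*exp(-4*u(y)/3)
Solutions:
 u(y) = 3*log(-I*(C1 + 16*y/3)^(1/4))
 u(y) = 3*log(I*(C1 + 16*y/3)^(1/4))
 u(y) = 3*log(-(C1 + 16*y/3)^(1/4))
 u(y) = 3*log(C1 + 16*y/3)/4


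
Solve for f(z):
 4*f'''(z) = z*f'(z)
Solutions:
 f(z) = C1 + Integral(C2*airyai(2^(1/3)*z/2) + C3*airybi(2^(1/3)*z/2), z)


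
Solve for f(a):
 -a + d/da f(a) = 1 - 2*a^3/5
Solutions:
 f(a) = C1 - a^4/10 + a^2/2 + a


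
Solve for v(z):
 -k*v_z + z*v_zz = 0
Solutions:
 v(z) = C1 + z^(re(k) + 1)*(C2*sin(log(z)*Abs(im(k))) + C3*cos(log(z)*im(k)))


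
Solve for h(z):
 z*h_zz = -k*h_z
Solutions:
 h(z) = C1 + z^(1 - re(k))*(C2*sin(log(z)*Abs(im(k))) + C3*cos(log(z)*im(k)))


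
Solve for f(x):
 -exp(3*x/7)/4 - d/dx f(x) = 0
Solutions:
 f(x) = C1 - 7*exp(3*x/7)/12


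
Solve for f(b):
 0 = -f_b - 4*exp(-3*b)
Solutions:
 f(b) = C1 + 4*exp(-3*b)/3


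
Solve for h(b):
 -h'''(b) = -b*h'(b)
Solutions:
 h(b) = C1 + Integral(C2*airyai(b) + C3*airybi(b), b)


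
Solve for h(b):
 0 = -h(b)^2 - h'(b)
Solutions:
 h(b) = 1/(C1 + b)


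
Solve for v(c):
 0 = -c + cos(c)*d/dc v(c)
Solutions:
 v(c) = C1 + Integral(c/cos(c), c)


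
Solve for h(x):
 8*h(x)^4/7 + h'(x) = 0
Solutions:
 h(x) = 7^(1/3)*(1/(C1 + 24*x))^(1/3)
 h(x) = 7^(1/3)*(-3^(2/3) - 3*3^(1/6)*I)*(1/(C1 + 8*x))^(1/3)/6
 h(x) = 7^(1/3)*(-3^(2/3) + 3*3^(1/6)*I)*(1/(C1 + 8*x))^(1/3)/6


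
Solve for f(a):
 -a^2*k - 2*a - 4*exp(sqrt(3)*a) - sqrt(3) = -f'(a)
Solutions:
 f(a) = C1 + a^3*k/3 + a^2 + sqrt(3)*a + 4*sqrt(3)*exp(sqrt(3)*a)/3


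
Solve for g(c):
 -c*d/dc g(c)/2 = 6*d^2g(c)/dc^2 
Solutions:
 g(c) = C1 + C2*erf(sqrt(6)*c/12)


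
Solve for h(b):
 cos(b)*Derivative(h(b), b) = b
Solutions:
 h(b) = C1 + Integral(b/cos(b), b)


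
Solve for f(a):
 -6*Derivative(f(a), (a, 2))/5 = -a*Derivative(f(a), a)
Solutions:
 f(a) = C1 + C2*erfi(sqrt(15)*a/6)


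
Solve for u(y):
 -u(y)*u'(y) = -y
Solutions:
 u(y) = -sqrt(C1 + y^2)
 u(y) = sqrt(C1 + y^2)


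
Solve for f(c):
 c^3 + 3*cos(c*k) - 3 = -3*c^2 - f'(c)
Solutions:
 f(c) = C1 - c^4/4 - c^3 + 3*c - 3*sin(c*k)/k


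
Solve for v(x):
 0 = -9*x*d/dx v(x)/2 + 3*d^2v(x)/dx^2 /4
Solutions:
 v(x) = C1 + C2*erfi(sqrt(3)*x)


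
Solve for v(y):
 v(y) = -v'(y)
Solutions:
 v(y) = C1*exp(-y)


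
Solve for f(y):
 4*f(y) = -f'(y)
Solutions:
 f(y) = C1*exp(-4*y)


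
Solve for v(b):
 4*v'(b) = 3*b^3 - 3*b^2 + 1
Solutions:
 v(b) = C1 + 3*b^4/16 - b^3/4 + b/4


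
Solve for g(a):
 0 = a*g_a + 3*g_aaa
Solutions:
 g(a) = C1 + Integral(C2*airyai(-3^(2/3)*a/3) + C3*airybi(-3^(2/3)*a/3), a)


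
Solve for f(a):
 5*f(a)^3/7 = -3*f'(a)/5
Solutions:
 f(a) = -sqrt(42)*sqrt(-1/(C1 - 25*a))/2
 f(a) = sqrt(42)*sqrt(-1/(C1 - 25*a))/2


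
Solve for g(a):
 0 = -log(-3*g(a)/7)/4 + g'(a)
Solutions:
 -4*Integral(1/(log(-_y) - log(7) + log(3)), (_y, g(a))) = C1 - a


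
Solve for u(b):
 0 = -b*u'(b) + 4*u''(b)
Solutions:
 u(b) = C1 + C2*erfi(sqrt(2)*b/4)


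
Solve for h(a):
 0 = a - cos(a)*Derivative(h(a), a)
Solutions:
 h(a) = C1 + Integral(a/cos(a), a)


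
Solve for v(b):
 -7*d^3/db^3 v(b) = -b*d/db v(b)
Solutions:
 v(b) = C1 + Integral(C2*airyai(7^(2/3)*b/7) + C3*airybi(7^(2/3)*b/7), b)


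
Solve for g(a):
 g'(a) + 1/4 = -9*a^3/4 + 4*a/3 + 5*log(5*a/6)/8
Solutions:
 g(a) = C1 - 9*a^4/16 + 2*a^2/3 + 5*a*log(a)/8 - 5*a*log(6)/8 - 7*a/8 + 5*a*log(5)/8


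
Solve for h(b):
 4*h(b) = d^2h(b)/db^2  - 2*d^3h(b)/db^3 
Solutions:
 h(b) = C1*exp(b*((12*sqrt(321) + 215)^(-1/3) + 2 + (12*sqrt(321) + 215)^(1/3))/12)*sin(sqrt(3)*b*(-(12*sqrt(321) + 215)^(1/3) + (12*sqrt(321) + 215)^(-1/3))/12) + C2*exp(b*((12*sqrt(321) + 215)^(-1/3) + 2 + (12*sqrt(321) + 215)^(1/3))/12)*cos(sqrt(3)*b*(-(12*sqrt(321) + 215)^(1/3) + (12*sqrt(321) + 215)^(-1/3))/12) + C3*exp(b*(-(12*sqrt(321) + 215)^(1/3) - 1/(12*sqrt(321) + 215)^(1/3) + 1)/6)


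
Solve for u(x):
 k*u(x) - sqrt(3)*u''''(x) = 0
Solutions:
 u(x) = C1*exp(-3^(7/8)*k^(1/4)*x/3) + C2*exp(3^(7/8)*k^(1/4)*x/3) + C3*exp(-3^(7/8)*I*k^(1/4)*x/3) + C4*exp(3^(7/8)*I*k^(1/4)*x/3)


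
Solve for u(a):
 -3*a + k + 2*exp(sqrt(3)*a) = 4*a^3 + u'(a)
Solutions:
 u(a) = C1 - a^4 - 3*a^2/2 + a*k + 2*sqrt(3)*exp(sqrt(3)*a)/3


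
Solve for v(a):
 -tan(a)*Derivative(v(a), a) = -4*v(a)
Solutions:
 v(a) = C1*sin(a)^4


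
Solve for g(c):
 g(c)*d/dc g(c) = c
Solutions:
 g(c) = -sqrt(C1 + c^2)
 g(c) = sqrt(C1 + c^2)


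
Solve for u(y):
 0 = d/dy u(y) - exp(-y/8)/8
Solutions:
 u(y) = C1 - 1/exp(y)^(1/8)


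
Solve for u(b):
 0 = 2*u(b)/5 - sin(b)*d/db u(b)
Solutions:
 u(b) = C1*(cos(b) - 1)^(1/5)/(cos(b) + 1)^(1/5)


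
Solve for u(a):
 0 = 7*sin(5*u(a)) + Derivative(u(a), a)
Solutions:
 u(a) = -acos((-C1 - exp(70*a))/(C1 - exp(70*a)))/5 + 2*pi/5
 u(a) = acos((-C1 - exp(70*a))/(C1 - exp(70*a)))/5


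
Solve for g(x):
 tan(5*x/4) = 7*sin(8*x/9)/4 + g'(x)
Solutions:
 g(x) = C1 - 4*log(cos(5*x/4))/5 + 63*cos(8*x/9)/32


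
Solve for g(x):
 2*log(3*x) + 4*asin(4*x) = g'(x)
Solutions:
 g(x) = C1 + 2*x*log(x) + 4*x*asin(4*x) - 2*x + 2*x*log(3) + sqrt(1 - 16*x^2)


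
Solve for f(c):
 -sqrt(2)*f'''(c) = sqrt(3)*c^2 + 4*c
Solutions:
 f(c) = C1 + C2*c + C3*c^2 - sqrt(6)*c^5/120 - sqrt(2)*c^4/12


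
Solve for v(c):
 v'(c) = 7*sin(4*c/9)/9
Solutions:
 v(c) = C1 - 7*cos(4*c/9)/4


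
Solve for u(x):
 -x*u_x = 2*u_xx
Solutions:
 u(x) = C1 + C2*erf(x/2)


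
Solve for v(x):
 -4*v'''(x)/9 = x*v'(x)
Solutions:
 v(x) = C1 + Integral(C2*airyai(-2^(1/3)*3^(2/3)*x/2) + C3*airybi(-2^(1/3)*3^(2/3)*x/2), x)


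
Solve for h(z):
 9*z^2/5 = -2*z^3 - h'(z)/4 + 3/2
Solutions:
 h(z) = C1 - 2*z^4 - 12*z^3/5 + 6*z


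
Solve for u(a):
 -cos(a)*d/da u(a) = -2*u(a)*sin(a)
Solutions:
 u(a) = C1/cos(a)^2


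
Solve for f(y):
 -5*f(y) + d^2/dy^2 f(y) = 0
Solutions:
 f(y) = C1*exp(-sqrt(5)*y) + C2*exp(sqrt(5)*y)


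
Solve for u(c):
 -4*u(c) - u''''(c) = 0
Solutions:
 u(c) = (C1*sin(c) + C2*cos(c))*exp(-c) + (C3*sin(c) + C4*cos(c))*exp(c)


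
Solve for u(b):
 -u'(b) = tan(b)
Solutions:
 u(b) = C1 + log(cos(b))


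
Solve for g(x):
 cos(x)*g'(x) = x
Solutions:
 g(x) = C1 + Integral(x/cos(x), x)


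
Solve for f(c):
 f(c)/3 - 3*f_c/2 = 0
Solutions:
 f(c) = C1*exp(2*c/9)


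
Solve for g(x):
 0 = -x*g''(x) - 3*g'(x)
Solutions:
 g(x) = C1 + C2/x^2


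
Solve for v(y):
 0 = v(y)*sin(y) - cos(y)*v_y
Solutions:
 v(y) = C1/cos(y)


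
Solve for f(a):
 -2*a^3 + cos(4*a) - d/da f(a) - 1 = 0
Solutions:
 f(a) = C1 - a^4/2 - a + sin(4*a)/4


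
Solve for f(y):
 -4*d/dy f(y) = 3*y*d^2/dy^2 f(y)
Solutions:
 f(y) = C1 + C2/y^(1/3)


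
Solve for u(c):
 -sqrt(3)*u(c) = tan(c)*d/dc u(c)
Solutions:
 u(c) = C1/sin(c)^(sqrt(3))


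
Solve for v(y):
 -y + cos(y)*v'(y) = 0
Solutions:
 v(y) = C1 + Integral(y/cos(y), y)


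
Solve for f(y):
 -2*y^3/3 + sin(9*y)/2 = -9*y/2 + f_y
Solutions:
 f(y) = C1 - y^4/6 + 9*y^2/4 - cos(9*y)/18


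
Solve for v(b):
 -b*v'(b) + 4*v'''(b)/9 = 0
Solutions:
 v(b) = C1 + Integral(C2*airyai(2^(1/3)*3^(2/3)*b/2) + C3*airybi(2^(1/3)*3^(2/3)*b/2), b)


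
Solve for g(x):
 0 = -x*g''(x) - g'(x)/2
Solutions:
 g(x) = C1 + C2*sqrt(x)


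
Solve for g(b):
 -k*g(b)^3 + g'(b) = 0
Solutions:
 g(b) = -sqrt(2)*sqrt(-1/(C1 + b*k))/2
 g(b) = sqrt(2)*sqrt(-1/(C1 + b*k))/2


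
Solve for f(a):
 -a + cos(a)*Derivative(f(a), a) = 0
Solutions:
 f(a) = C1 + Integral(a/cos(a), a)


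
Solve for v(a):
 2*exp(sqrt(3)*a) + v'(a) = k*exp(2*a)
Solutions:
 v(a) = C1 + k*exp(2*a)/2 - 2*sqrt(3)*exp(sqrt(3)*a)/3


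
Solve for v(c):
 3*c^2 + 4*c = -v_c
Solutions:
 v(c) = C1 - c^3 - 2*c^2


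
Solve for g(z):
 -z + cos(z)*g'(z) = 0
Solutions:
 g(z) = C1 + Integral(z/cos(z), z)


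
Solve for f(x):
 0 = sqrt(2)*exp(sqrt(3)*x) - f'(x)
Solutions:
 f(x) = C1 + sqrt(6)*exp(sqrt(3)*x)/3


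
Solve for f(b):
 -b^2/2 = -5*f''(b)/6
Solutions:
 f(b) = C1 + C2*b + b^4/20


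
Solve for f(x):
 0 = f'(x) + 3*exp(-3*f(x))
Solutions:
 f(x) = log(C1 - 9*x)/3
 f(x) = log((-3^(1/3) - 3^(5/6)*I)*(C1 - 3*x)^(1/3)/2)
 f(x) = log((-3^(1/3) + 3^(5/6)*I)*(C1 - 3*x)^(1/3)/2)


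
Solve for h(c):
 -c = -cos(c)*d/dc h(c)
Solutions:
 h(c) = C1 + Integral(c/cos(c), c)


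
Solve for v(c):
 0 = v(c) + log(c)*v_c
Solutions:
 v(c) = C1*exp(-li(c))


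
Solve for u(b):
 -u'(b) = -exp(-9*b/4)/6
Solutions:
 u(b) = C1 - 2*exp(-9*b/4)/27


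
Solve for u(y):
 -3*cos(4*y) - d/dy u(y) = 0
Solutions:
 u(y) = C1 - 3*sin(4*y)/4


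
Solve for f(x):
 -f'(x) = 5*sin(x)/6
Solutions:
 f(x) = C1 + 5*cos(x)/6


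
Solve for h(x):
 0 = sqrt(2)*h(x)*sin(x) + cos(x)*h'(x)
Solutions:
 h(x) = C1*cos(x)^(sqrt(2))


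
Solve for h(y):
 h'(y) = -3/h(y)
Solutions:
 h(y) = -sqrt(C1 - 6*y)
 h(y) = sqrt(C1 - 6*y)


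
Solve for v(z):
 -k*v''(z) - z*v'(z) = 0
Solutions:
 v(z) = C1 + C2*sqrt(k)*erf(sqrt(2)*z*sqrt(1/k)/2)


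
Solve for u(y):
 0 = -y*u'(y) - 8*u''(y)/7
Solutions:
 u(y) = C1 + C2*erf(sqrt(7)*y/4)


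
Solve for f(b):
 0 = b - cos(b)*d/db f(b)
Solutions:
 f(b) = C1 + Integral(b/cos(b), b)


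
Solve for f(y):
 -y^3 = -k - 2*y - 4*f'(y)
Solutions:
 f(y) = C1 - k*y/4 + y^4/16 - y^2/4


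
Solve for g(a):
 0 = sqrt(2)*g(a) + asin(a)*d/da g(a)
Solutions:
 g(a) = C1*exp(-sqrt(2)*Integral(1/asin(a), a))


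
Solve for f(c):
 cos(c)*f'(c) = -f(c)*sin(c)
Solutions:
 f(c) = C1*cos(c)


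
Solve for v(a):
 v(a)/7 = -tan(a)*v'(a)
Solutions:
 v(a) = C1/sin(a)^(1/7)


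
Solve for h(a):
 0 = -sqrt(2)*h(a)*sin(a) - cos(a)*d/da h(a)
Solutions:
 h(a) = C1*cos(a)^(sqrt(2))


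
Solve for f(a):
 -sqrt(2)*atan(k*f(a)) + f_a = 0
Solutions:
 Integral(1/atan(_y*k), (_y, f(a))) = C1 + sqrt(2)*a


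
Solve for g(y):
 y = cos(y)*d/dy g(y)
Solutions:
 g(y) = C1 + Integral(y/cos(y), y)


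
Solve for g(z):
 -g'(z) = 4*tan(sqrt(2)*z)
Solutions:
 g(z) = C1 + 2*sqrt(2)*log(cos(sqrt(2)*z))


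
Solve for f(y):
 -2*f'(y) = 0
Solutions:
 f(y) = C1


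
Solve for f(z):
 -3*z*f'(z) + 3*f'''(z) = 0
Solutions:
 f(z) = C1 + Integral(C2*airyai(z) + C3*airybi(z), z)


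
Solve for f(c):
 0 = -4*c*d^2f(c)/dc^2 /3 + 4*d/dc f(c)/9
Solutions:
 f(c) = C1 + C2*c^(4/3)


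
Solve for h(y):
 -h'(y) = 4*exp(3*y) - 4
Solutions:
 h(y) = C1 + 4*y - 4*exp(3*y)/3


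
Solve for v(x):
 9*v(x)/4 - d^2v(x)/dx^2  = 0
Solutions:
 v(x) = C1*exp(-3*x/2) + C2*exp(3*x/2)


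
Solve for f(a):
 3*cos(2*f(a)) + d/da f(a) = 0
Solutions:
 f(a) = -asin((C1 + exp(12*a))/(C1 - exp(12*a)))/2 + pi/2
 f(a) = asin((C1 + exp(12*a))/(C1 - exp(12*a)))/2


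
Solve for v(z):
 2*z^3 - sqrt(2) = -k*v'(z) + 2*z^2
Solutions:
 v(z) = C1 - z^4/(2*k) + 2*z^3/(3*k) + sqrt(2)*z/k


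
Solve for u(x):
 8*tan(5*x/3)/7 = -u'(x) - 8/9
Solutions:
 u(x) = C1 - 8*x/9 + 24*log(cos(5*x/3))/35


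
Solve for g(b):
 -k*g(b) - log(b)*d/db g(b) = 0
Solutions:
 g(b) = C1*exp(-k*li(b))


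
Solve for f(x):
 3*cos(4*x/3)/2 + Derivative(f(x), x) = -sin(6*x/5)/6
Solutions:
 f(x) = C1 - 9*sin(4*x/3)/8 + 5*cos(6*x/5)/36


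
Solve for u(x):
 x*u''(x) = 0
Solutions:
 u(x) = C1 + C2*x


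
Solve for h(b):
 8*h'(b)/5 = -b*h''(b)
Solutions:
 h(b) = C1 + C2/b^(3/5)


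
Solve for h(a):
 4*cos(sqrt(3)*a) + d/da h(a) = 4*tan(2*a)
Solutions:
 h(a) = C1 - 2*log(cos(2*a)) - 4*sqrt(3)*sin(sqrt(3)*a)/3


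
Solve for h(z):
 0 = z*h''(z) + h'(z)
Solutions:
 h(z) = C1 + C2*log(z)


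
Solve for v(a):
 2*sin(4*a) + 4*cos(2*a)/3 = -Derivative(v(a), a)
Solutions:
 v(a) = C1 - 2*sin(2*a)/3 + cos(4*a)/2


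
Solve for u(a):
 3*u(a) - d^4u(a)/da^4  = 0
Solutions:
 u(a) = C1*exp(-3^(1/4)*a) + C2*exp(3^(1/4)*a) + C3*sin(3^(1/4)*a) + C4*cos(3^(1/4)*a)


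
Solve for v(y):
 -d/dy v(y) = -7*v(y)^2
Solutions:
 v(y) = -1/(C1 + 7*y)


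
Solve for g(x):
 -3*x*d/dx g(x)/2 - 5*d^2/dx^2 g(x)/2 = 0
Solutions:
 g(x) = C1 + C2*erf(sqrt(30)*x/10)


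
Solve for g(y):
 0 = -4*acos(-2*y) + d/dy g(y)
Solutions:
 g(y) = C1 + 4*y*acos(-2*y) + 2*sqrt(1 - 4*y^2)


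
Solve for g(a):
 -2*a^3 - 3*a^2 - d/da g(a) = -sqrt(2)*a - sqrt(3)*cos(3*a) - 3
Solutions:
 g(a) = C1 - a^4/2 - a^3 + sqrt(2)*a^2/2 + 3*a + sqrt(3)*sin(3*a)/3


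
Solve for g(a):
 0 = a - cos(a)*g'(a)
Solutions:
 g(a) = C1 + Integral(a/cos(a), a)


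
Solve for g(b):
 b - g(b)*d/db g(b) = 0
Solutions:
 g(b) = -sqrt(C1 + b^2)
 g(b) = sqrt(C1 + b^2)


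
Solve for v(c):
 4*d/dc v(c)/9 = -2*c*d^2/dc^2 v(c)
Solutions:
 v(c) = C1 + C2*c^(7/9)


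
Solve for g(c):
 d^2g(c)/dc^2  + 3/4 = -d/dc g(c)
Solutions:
 g(c) = C1 + C2*exp(-c) - 3*c/4


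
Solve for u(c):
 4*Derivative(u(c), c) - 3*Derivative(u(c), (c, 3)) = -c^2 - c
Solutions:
 u(c) = C1 + C2*exp(-2*sqrt(3)*c/3) + C3*exp(2*sqrt(3)*c/3) - c^3/12 - c^2/8 - 3*c/8


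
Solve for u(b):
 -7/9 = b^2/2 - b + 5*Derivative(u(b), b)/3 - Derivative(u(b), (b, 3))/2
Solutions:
 u(b) = C1 + C2*exp(-sqrt(30)*b/3) + C3*exp(sqrt(30)*b/3) - b^3/10 + 3*b^2/10 - 97*b/150


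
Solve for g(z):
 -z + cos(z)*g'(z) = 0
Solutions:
 g(z) = C1 + Integral(z/cos(z), z)


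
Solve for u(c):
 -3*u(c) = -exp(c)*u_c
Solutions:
 u(c) = C1*exp(-3*exp(-c))


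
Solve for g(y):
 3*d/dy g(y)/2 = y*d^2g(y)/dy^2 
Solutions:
 g(y) = C1 + C2*y^(5/2)


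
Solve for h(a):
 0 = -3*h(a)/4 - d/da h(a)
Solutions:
 h(a) = C1*exp(-3*a/4)


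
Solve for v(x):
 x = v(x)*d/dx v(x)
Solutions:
 v(x) = -sqrt(C1 + x^2)
 v(x) = sqrt(C1 + x^2)


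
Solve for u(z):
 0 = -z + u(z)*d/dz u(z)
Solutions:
 u(z) = -sqrt(C1 + z^2)
 u(z) = sqrt(C1 + z^2)


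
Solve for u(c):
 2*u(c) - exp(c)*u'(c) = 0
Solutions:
 u(c) = C1*exp(-2*exp(-c))


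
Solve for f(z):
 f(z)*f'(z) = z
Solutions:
 f(z) = -sqrt(C1 + z^2)
 f(z) = sqrt(C1 + z^2)


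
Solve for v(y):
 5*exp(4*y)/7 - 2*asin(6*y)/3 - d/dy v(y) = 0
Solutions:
 v(y) = C1 - 2*y*asin(6*y)/3 - sqrt(1 - 36*y^2)/9 + 5*exp(4*y)/28


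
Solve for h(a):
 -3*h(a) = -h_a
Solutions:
 h(a) = C1*exp(3*a)


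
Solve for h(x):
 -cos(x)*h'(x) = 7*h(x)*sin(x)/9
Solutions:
 h(x) = C1*cos(x)^(7/9)


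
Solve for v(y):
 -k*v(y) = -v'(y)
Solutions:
 v(y) = C1*exp(k*y)


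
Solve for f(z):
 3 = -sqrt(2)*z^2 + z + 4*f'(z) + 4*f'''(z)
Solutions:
 f(z) = C1 + C2*sin(z) + C3*cos(z) + sqrt(2)*z^3/12 - z^2/8 - sqrt(2)*z/2 + 3*z/4


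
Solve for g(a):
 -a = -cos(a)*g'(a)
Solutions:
 g(a) = C1 + Integral(a/cos(a), a)


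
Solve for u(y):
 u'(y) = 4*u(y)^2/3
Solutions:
 u(y) = -3/(C1 + 4*y)


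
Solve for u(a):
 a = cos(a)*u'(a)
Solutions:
 u(a) = C1 + Integral(a/cos(a), a)


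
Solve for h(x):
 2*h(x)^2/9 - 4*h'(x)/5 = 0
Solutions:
 h(x) = -18/(C1 + 5*x)


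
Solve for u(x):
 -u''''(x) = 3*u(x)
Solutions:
 u(x) = (C1*sin(sqrt(2)*3^(1/4)*x/2) + C2*cos(sqrt(2)*3^(1/4)*x/2))*exp(-sqrt(2)*3^(1/4)*x/2) + (C3*sin(sqrt(2)*3^(1/4)*x/2) + C4*cos(sqrt(2)*3^(1/4)*x/2))*exp(sqrt(2)*3^(1/4)*x/2)


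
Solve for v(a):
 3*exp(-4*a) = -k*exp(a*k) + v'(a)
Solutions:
 v(a) = C1 + exp(a*k) - 3*exp(-4*a)/4


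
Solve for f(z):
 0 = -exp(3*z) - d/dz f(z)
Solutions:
 f(z) = C1 - exp(3*z)/3


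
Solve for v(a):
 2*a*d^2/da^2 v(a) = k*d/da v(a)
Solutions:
 v(a) = C1 + a^(re(k)/2 + 1)*(C2*sin(log(a)*Abs(im(k))/2) + C3*cos(log(a)*im(k)/2))


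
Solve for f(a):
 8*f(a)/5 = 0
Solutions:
 f(a) = 0


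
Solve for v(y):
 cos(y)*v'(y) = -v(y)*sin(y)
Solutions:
 v(y) = C1*cos(y)


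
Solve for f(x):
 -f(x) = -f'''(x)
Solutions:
 f(x) = C3*exp(x) + (C1*sin(sqrt(3)*x/2) + C2*cos(sqrt(3)*x/2))*exp(-x/2)


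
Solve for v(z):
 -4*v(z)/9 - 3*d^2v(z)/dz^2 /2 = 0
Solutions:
 v(z) = C1*sin(2*sqrt(6)*z/9) + C2*cos(2*sqrt(6)*z/9)


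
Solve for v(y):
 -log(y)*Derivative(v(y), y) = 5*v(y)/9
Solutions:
 v(y) = C1*exp(-5*li(y)/9)


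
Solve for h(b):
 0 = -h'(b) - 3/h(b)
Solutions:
 h(b) = -sqrt(C1 - 6*b)
 h(b) = sqrt(C1 - 6*b)


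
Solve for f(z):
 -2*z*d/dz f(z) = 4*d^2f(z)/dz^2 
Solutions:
 f(z) = C1 + C2*erf(z/2)


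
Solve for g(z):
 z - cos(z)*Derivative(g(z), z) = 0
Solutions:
 g(z) = C1 + Integral(z/cos(z), z)


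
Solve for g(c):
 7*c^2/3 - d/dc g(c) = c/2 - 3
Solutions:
 g(c) = C1 + 7*c^3/9 - c^2/4 + 3*c


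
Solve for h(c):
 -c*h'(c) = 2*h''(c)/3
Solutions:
 h(c) = C1 + C2*erf(sqrt(3)*c/2)


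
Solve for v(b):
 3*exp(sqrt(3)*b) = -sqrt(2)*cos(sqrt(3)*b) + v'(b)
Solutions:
 v(b) = C1 + sqrt(3)*exp(sqrt(3)*b) + sqrt(6)*sin(sqrt(3)*b)/3


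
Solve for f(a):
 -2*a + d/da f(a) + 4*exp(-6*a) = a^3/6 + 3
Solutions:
 f(a) = C1 + a^4/24 + a^2 + 3*a + 2*exp(-6*a)/3


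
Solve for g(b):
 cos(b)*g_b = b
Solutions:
 g(b) = C1 + Integral(b/cos(b), b)


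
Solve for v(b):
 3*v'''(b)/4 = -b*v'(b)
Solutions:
 v(b) = C1 + Integral(C2*airyai(-6^(2/3)*b/3) + C3*airybi(-6^(2/3)*b/3), b)


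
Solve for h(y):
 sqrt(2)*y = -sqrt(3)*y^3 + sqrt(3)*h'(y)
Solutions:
 h(y) = C1 + y^4/4 + sqrt(6)*y^2/6


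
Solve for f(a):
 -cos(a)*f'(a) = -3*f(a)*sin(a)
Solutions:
 f(a) = C1/cos(a)^3


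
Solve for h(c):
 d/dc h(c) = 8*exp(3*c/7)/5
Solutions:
 h(c) = C1 + 56*exp(3*c/7)/15


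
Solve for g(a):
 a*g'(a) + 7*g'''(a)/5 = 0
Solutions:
 g(a) = C1 + Integral(C2*airyai(-5^(1/3)*7^(2/3)*a/7) + C3*airybi(-5^(1/3)*7^(2/3)*a/7), a)


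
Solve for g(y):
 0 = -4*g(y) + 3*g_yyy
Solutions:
 g(y) = C3*exp(6^(2/3)*y/3) + (C1*sin(2^(2/3)*3^(1/6)*y/2) + C2*cos(2^(2/3)*3^(1/6)*y/2))*exp(-6^(2/3)*y/6)


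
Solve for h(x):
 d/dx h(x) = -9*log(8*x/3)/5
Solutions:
 h(x) = C1 - 9*x*log(x)/5 - 27*x*log(2)/5 + 9*x/5 + 9*x*log(3)/5


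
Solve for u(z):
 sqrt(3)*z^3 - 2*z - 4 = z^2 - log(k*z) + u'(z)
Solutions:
 u(z) = C1 + sqrt(3)*z^4/4 - z^3/3 - z^2 + z*log(k*z) - 5*z


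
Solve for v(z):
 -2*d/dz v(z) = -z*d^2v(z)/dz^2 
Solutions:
 v(z) = C1 + C2*z^3


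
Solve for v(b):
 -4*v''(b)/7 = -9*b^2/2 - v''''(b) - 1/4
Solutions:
 v(b) = C1 + C2*b + C3*exp(-2*sqrt(7)*b/7) + C4*exp(2*sqrt(7)*b/7) + 21*b^4/32 + 14*b^2


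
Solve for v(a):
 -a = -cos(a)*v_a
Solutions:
 v(a) = C1 + Integral(a/cos(a), a)


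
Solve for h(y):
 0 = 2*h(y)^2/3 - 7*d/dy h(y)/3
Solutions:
 h(y) = -7/(C1 + 2*y)


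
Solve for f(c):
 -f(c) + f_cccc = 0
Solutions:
 f(c) = C1*exp(-c) + C2*exp(c) + C3*sin(c) + C4*cos(c)


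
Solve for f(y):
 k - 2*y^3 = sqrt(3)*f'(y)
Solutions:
 f(y) = C1 + sqrt(3)*k*y/3 - sqrt(3)*y^4/6


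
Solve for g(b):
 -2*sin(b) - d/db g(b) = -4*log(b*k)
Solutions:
 g(b) = C1 + 4*b*log(b*k) - 4*b + 2*cos(b)


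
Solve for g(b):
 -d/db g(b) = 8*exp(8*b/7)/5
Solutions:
 g(b) = C1 - 7*exp(8*b/7)/5


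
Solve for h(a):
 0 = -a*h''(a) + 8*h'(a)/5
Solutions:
 h(a) = C1 + C2*a^(13/5)


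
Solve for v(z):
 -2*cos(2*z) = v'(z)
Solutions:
 v(z) = C1 - sin(2*z)


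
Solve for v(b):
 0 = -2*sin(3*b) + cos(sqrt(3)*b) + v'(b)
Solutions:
 v(b) = C1 - sqrt(3)*sin(sqrt(3)*b)/3 - 2*cos(3*b)/3


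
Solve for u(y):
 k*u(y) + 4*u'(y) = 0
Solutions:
 u(y) = C1*exp(-k*y/4)


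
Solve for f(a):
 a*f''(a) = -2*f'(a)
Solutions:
 f(a) = C1 + C2/a


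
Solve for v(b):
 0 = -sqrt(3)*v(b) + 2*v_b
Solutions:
 v(b) = C1*exp(sqrt(3)*b/2)


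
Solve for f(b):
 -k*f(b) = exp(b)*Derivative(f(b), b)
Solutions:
 f(b) = C1*exp(k*exp(-b))


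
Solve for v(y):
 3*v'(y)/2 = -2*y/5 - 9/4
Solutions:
 v(y) = C1 - 2*y^2/15 - 3*y/2


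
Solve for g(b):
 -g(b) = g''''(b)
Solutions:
 g(b) = (C1*sin(sqrt(2)*b/2) + C2*cos(sqrt(2)*b/2))*exp(-sqrt(2)*b/2) + (C3*sin(sqrt(2)*b/2) + C4*cos(sqrt(2)*b/2))*exp(sqrt(2)*b/2)


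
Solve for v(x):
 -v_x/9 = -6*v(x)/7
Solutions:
 v(x) = C1*exp(54*x/7)


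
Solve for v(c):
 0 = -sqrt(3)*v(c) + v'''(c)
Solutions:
 v(c) = C3*exp(3^(1/6)*c) + (C1*sin(3^(2/3)*c/2) + C2*cos(3^(2/3)*c/2))*exp(-3^(1/6)*c/2)


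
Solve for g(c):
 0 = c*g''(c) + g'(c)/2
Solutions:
 g(c) = C1 + C2*sqrt(c)


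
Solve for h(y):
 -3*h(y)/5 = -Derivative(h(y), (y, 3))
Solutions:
 h(y) = C3*exp(3^(1/3)*5^(2/3)*y/5) + (C1*sin(3^(5/6)*5^(2/3)*y/10) + C2*cos(3^(5/6)*5^(2/3)*y/10))*exp(-3^(1/3)*5^(2/3)*y/10)
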